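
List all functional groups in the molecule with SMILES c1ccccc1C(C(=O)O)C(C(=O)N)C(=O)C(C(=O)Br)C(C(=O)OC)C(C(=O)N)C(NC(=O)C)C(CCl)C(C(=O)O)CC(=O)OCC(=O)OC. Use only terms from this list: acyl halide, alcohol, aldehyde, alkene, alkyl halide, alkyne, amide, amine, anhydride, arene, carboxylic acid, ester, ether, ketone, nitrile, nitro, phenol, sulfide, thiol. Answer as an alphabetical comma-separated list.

acyl halide, alkyl halide, amide, arene, carboxylic acid, ester, ketone

C6H5– phenyl ring → arene.
pendant –COOH: carbonyl C bonded to C and –OH → carboxylic acid.
pendant –CONH2: carbonyl C bonded to C and N → amide.
–C(=O)– with carbon on both sides → ketone.
pendant –C(=O)X: carbonyl C bonded to C and halogen → acyl halide.
pendant –COOCH3: carbonyl C bonded to C and –OCH3 → ester.
pendant –CONH2: carbonyl C bonded to C and N → amide.
pendant –NHC(=O)CH3: N bonded to a carbonyl → amide (not amine).
pendant –CH2X: halogen on sp³ carbon → alkyl halide.
pendant –COOH: carbonyl C bonded to C and –OH → carboxylic acid.
–C(=O)–O–C with C on the carbonyl side → ester.
–C(=O)OCH3: carbonyl C bonded to C and to –OCH3 → ester (not ketone + ether).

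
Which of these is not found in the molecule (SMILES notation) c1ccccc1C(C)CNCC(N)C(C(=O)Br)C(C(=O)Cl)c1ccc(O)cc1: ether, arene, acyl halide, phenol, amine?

ether

acyl halide: present (CH(COBr) — pendant –C(=O)X: carbonyl C bonded to C and halogen → acyl halide).
arene: present (C6H5 — C6H5– phenyl ring → arene).
phenol: present (C6H4OH — –OH attached directly to an aromatic ring → phenol (not alcohol); the ring itself is an arene).
amine: present (CH2NHCH2 — C–N–C with sp³ carbons and no adjacent C=O → amine (secondary)).
ether: no segment matches this pattern.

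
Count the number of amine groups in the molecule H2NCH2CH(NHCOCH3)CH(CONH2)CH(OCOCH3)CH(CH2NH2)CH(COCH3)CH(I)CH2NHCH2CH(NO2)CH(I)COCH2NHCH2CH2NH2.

5

Taking each segment in turn:
  H2NCH2: –NH2 on an sp³ carbon with no adjacent C=O → amine.
  CH(NHCOCH3): pendant –NHC(=O)CH3: N bonded to a carbonyl → amide (not amine).
  CH(CONH2): pendant –CONH2: carbonyl C bonded to C and N → amide.
  CH(OCOCH3): pendant –OC(=O)CH3: an acyloxy group → ester.
  CH(CH2NH2): pendant –CH2NH2: N on sp³ C, no adjacent C=O → amine.
  CH(COCH3): pendant –COCH3: carbonyl C bonded to two carbons → ketone.
  CH(I): halogen on an sp³ carbon → alkyl halide.
  CH2NHCH2: C–N–C with sp³ carbons and no adjacent C=O → amine (secondary).
  CH(NO2): –NO2 on an sp³ carbon → nitro (the N=O is not a carbonyl).
  CH(I): halogen on an sp³ carbon → alkyl halide.
  CO: –C(=O)– with carbon on both sides → ketone.
  CH2NHCH2: C–N–C with sp³ carbons and no adjacent C=O → amine (secondary).
  CH2NH2: –NH2 on an sp³ carbon with no adjacent C=O → amine.
Amine appears at: H2NCH2, CH(CH2NH2), CH2NHCH2, CH2NHCH2, CH2NH2 → 5.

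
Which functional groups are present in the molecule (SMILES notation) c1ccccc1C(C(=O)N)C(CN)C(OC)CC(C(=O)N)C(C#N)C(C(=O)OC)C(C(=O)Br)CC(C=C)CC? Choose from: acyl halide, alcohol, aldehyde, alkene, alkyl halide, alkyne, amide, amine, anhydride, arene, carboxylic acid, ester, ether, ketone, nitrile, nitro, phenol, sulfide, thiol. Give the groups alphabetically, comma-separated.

acyl halide, alkene, amide, amine, arene, ester, ether, nitrile

C6H5– phenyl ring → arene.
pendant –CONH2: carbonyl C bonded to C and N → amide.
pendant –CH2NH2: N on sp³ C, no adjacent C=O → amine.
pendant –OCH3: C–O–C with sp³ C, no adjacent C=O → ether.
pendant –CONH2: carbonyl C bonded to C and N → amide.
pendant –C≡N: nitrile.
pendant –COOCH3: carbonyl C bonded to C and –OCH3 → ester.
pendant –C(=O)X: carbonyl C bonded to C and halogen → acyl halide.
pendant –CH=CH2: C=C double bond → alkene.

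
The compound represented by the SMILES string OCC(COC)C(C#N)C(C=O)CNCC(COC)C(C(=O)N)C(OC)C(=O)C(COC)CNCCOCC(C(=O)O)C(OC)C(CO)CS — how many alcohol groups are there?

2

Working along the chain:
  HOCH2: HO– on an sp³ carbon → alcohol.
  CH(CH2OCH3): pendant –CH2OCH3: C–O–C linkage → ether.
  CH(CN): pendant –C≡N: nitrile.
  CH(CHO): pendant –CHO: carbonyl C bonded to C and H → aldehyde.
  CH2NHCH2: C–N–C with sp³ carbons and no adjacent C=O → amine (secondary).
  CH(CH2OCH3): pendant –CH2OCH3: C–O–C linkage → ether.
  CH(CONH2): pendant –CONH2: carbonyl C bonded to C and N → amide.
  CH(OCH3): pendant –OCH3: C–O–C with sp³ C, no adjacent C=O → ether.
  CO: –C(=O)– with carbon on both sides → ketone.
  CH(CH2OCH3): pendant –CH2OCH3: C–O–C linkage → ether.
  CH2NHCH2: C–N–C with sp³ carbons and no adjacent C=O → amine (secondary).
  CH2OCH2: C–O–C with sp³ carbons on both sides and no adjacent C=O → ether.
  CH(COOH): pendant –COOH: carbonyl C bonded to C and –OH → carboxylic acid.
  CH(OCH3): pendant –OCH3: C–O–C with sp³ C, no adjacent C=O → ether.
  CH(CH2OH): pendant –CH2OH on an sp³ backbone C → alcohol.
  CH2SH: –SH on an sp³ carbon → thiol.
Alcohol appears at: HOCH2, CH(CH2OH) → 2.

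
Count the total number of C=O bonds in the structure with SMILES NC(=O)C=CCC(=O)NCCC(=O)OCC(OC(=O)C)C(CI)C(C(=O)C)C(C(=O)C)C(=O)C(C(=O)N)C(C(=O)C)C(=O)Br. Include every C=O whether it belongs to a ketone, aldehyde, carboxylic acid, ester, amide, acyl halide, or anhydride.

10

H2NCO: amide, 1 C=O (running total 1).
CH2CONHCH2: amide, 1 C=O (running total 2).
CH2COOCH2: ester, 1 C=O (running total 3).
CH(OCOCH3): ester, 1 C=O (running total 4).
CH(COCH3): ketone, 1 C=O (running total 5).
CH(COCH3): ketone, 1 C=O (running total 6).
CO: ketone, 1 C=O (running total 7).
CH(CONH2): amide, 1 C=O (running total 8).
CH(COCH3): ketone, 1 C=O (running total 9).
COBr: acyl halide, 1 C=O (running total 10).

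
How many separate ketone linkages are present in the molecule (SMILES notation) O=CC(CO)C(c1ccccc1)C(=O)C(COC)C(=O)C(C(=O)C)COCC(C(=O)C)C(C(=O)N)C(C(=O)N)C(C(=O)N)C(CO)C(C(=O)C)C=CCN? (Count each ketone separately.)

Working along the chain:
  OHC: terminal –CHO: carbonyl C bonded to H and C → aldehyde.
  CH(CH2OH): pendant –CH2OH on an sp³ backbone C → alcohol.
  CH(C6H5): pendant –C6H5: benzene ring → arene.
  CO: –C(=O)– with carbon on both sides → ketone.
  CH(CH2OCH3): pendant –CH2OCH3: C–O–C linkage → ether.
  CO: –C(=O)– with carbon on both sides → ketone.
  CH(COCH3): pendant –COCH3: carbonyl C bonded to two carbons → ketone.
  CH2OCH2: C–O–C with sp³ carbons on both sides and no adjacent C=O → ether.
  CH(COCH3): pendant –COCH3: carbonyl C bonded to two carbons → ketone.
  CH(CONH2): pendant –CONH2: carbonyl C bonded to C and N → amide.
  CH(CONH2): pendant –CONH2: carbonyl C bonded to C and N → amide.
  CH(CONH2): pendant –CONH2: carbonyl C bonded to C and N → amide.
  CH(CH2OH): pendant –CH2OH on an sp³ backbone C → alcohol.
  CH(COCH3): pendant –COCH3: carbonyl C bonded to two carbons → ketone.
  CH=CH: C=C double bond → alkene.
  CH2NH2: –NH2 on an sp³ carbon with no adjacent C=O → amine.
Ketone appears at: CO, CO, CH(COCH3), CH(COCH3), CH(COCH3) → 5.

5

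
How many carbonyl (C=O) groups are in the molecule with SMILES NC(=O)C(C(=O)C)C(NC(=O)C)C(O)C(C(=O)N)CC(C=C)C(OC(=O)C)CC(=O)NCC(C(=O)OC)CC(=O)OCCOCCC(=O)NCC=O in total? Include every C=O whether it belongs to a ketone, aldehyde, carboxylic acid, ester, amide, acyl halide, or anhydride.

H2NCO: amide, 1 C=O (running total 1).
CH(COCH3): ketone, 1 C=O (running total 2).
CH(NHCOCH3): amide, 1 C=O (running total 3).
CH(CONH2): amide, 1 C=O (running total 4).
CH(OCOCH3): ester, 1 C=O (running total 5).
CH2CONHCH2: amide, 1 C=O (running total 6).
CH(COOCH3): ester, 1 C=O (running total 7).
CH2COOCH2: ester, 1 C=O (running total 8).
CH2CONHCH2: amide, 1 C=O (running total 9).
CHO: aldehyde, 1 C=O (running total 10).

10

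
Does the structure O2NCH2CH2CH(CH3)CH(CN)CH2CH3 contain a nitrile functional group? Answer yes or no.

yes

–NO2 on carbon → nitro group.
pendant –C≡N: nitrile.
The CH(CN) segment supplies the nitrile: pendant –C≡N: nitrile.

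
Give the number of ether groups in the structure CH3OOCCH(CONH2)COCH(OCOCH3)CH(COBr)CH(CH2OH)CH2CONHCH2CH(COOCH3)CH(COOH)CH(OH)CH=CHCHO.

0

CH3O–C(=O)–: carbonyl C bonded to C and to –OCH3 → ester (not ketone + ether).
pendant –CONH2: carbonyl C bonded to C and N → amide.
–C(=O)– with carbon on both sides → ketone.
pendant –OC(=O)CH3: an acyloxy group → ester.
pendant –C(=O)X: carbonyl C bonded to C and halogen → acyl halide.
pendant –CH2OH on an sp³ backbone C → alcohol.
–C(=O)–N– linkage → amide (the N is not an amine).
pendant –COOCH3: carbonyl C bonded to C and –OCH3 → ester.
pendant –COOH: carbonyl C bonded to C and –OH → carboxylic acid.
–OH on an sp³ carbon → alcohol (secondary).
C=C double bond → alkene.
terminal –CHO: carbonyl C bonded to H and C → aldehyde.
No segment is a ether: CH3OOC is ester, not ether; CH(OCOCH3) is ester, not ether; CH(CH2OH) is alcohol, not ether. → 0.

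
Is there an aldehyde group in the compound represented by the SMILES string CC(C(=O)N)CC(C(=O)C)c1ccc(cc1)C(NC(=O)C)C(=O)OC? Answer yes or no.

Working along the chain:
  CH(CONH2): pendant –CONH2: carbonyl C bonded to C and N → amide.
  CH(COCH3): pendant –COCH3: carbonyl C bonded to two carbons → ketone.
  C6H4: para-disubstituted benzene ring → arene.
  CH(NHCOCH3): pendant –NHC(=O)CH3: N bonded to a carbonyl → amide (not amine).
  COOCH3: –C(=O)OCH3: carbonyl C bonded to C and to –OCH3 → ester (not ketone + ether).
In CH(COCH3), the carbonyl carbon is bonded to two carbons, so it is a ketone, not an aldehyde.
The groups actually present are: amide, arene, ester, ketone.

no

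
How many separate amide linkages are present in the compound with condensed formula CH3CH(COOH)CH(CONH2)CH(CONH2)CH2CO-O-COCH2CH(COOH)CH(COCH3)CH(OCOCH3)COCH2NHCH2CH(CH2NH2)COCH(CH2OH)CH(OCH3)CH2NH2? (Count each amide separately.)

pendant –COOH: carbonyl C bonded to C and –OH → carboxylic acid.
pendant –CONH2: carbonyl C bonded to C and N → amide.
pendant –CONH2: carbonyl C bonded to C and N → amide.
two acyl groups sharing one oxygen, –C(=O)–O–C(=O)– → anhydride.
pendant –COOH: carbonyl C bonded to C and –OH → carboxylic acid.
pendant –COCH3: carbonyl C bonded to two carbons → ketone.
pendant –OC(=O)CH3: an acyloxy group → ester.
–C(=O)– with carbon on both sides → ketone.
C–N–C with sp³ carbons and no adjacent C=O → amine (secondary).
pendant –CH2NH2: N on sp³ C, no adjacent C=O → amine.
–C(=O)– with carbon on both sides → ketone.
pendant –CH2OH on an sp³ backbone C → alcohol.
pendant –OCH3: C–O–C with sp³ C, no adjacent C=O → ether.
–NH2 on an sp³ carbon with no adjacent C=O → amine.
Amide appears at: CH(CONH2), CH(CONH2) → 2.

2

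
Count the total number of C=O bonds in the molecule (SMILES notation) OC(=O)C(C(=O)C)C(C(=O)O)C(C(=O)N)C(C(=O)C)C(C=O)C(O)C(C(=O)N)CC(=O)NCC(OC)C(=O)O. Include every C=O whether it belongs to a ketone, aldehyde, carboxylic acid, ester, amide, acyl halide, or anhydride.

HOOC: carboxylic acid, 1 C=O (running total 1).
CH(COCH3): ketone, 1 C=O (running total 2).
CH(COOH): carboxylic acid, 1 C=O (running total 3).
CH(CONH2): amide, 1 C=O (running total 4).
CH(COCH3): ketone, 1 C=O (running total 5).
CH(CHO): aldehyde, 1 C=O (running total 6).
CH(CONH2): amide, 1 C=O (running total 7).
CH2CONHCH2: amide, 1 C=O (running total 8).
COOH: carboxylic acid, 1 C=O (running total 9).

9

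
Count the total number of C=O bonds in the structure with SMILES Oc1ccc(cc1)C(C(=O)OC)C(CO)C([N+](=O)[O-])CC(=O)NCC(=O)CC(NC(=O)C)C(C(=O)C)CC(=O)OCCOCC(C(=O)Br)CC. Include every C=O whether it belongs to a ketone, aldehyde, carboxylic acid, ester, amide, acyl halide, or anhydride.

7

CH(COOCH3): ester, 1 C=O (running total 1).
CH2CONHCH2: amide, 1 C=O (running total 2).
CO: ketone, 1 C=O (running total 3).
CH(NHCOCH3): amide, 1 C=O (running total 4).
CH(COCH3): ketone, 1 C=O (running total 5).
CH2COOCH2: ester, 1 C=O (running total 6).
CH(COBr): acyl halide, 1 C=O (running total 7).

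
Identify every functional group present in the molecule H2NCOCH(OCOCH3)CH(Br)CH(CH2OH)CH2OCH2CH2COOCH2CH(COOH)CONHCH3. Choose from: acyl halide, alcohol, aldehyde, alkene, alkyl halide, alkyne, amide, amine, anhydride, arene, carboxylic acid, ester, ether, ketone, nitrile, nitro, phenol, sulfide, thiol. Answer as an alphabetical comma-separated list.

Working along the chain:
  H2NCO: –C(=O)NH2: carbonyl C bonded to C and to N → amide (the N is not a separate amine).
  CH(OCOCH3): pendant –OC(=O)CH3: an acyloxy group → ester.
  CH(Br): halogen on an sp³ carbon → alkyl halide.
  CH(CH2OH): pendant –CH2OH on an sp³ backbone C → alcohol.
  CH2OCH2: C–O–C with sp³ carbons on both sides and no adjacent C=O → ether.
  CH2COOCH2: –C(=O)–O–C with C on the carbonyl side → ester.
  CH(COOH): pendant –COOH: carbonyl C bonded to C and –OH → carboxylic acid.
  CONHCH3: –C(=O)NHCH3: carbonyl C bonded to C and to N → amide (the N is not an amine).

alcohol, alkyl halide, amide, carboxylic acid, ester, ether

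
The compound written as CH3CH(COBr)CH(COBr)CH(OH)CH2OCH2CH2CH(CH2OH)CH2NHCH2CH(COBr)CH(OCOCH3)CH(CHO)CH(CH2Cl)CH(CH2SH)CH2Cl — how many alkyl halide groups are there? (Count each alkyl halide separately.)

Working along the chain:
  CH(COBr): pendant –C(=O)X: carbonyl C bonded to C and halogen → acyl halide.
  CH(COBr): pendant –C(=O)X: carbonyl C bonded to C and halogen → acyl halide.
  CH(OH): –OH on an sp³ carbon → alcohol (secondary).
  CH2OCH2: C–O–C with sp³ carbons on both sides and no adjacent C=O → ether.
  CH(CH2OH): pendant –CH2OH on an sp³ backbone C → alcohol.
  CH2NHCH2: C–N–C with sp³ carbons and no adjacent C=O → amine (secondary).
  CH(COBr): pendant –C(=O)X: carbonyl C bonded to C and halogen → acyl halide.
  CH(OCOCH3): pendant –OC(=O)CH3: an acyloxy group → ester.
  CH(CHO): pendant –CHO: carbonyl C bonded to C and H → aldehyde.
  CH(CH2Cl): pendant –CH2X: halogen on sp³ carbon → alkyl halide.
  CH(CH2SH): pendant –CH2SH → thiol.
  CH2Cl: halogen on an sp³ carbon → alkyl halide.
Alkyl halide appears at: CH(CH2Cl), CH2Cl → 2.

2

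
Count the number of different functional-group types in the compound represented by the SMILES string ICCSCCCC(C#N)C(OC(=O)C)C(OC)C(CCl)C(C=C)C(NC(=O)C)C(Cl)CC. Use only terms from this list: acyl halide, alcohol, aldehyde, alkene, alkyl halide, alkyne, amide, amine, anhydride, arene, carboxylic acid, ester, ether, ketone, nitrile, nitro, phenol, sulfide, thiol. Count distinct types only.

Working along the chain:
  ICH2: halogen on an sp³ carbon → alkyl halide.
  CH2SCH2: C–S–C linkage → sulfide (thioether).
  CH(CN): pendant –C≡N: nitrile.
  CH(OCOCH3): pendant –OC(=O)CH3: an acyloxy group → ester.
  CH(OCH3): pendant –OCH3: C–O–C with sp³ C, no adjacent C=O → ether.
  CH(CH2Cl): pendant –CH2X: halogen on sp³ carbon → alkyl halide.
  CH(CH=CH2): pendant –CH=CH2: C=C double bond → alkene.
  CH(NHCOCH3): pendant –NHC(=O)CH3: N bonded to a carbonyl → amide (not amine).
  CH(Cl): halogen on an sp³ carbon → alkyl halide.
Distinct types present: alkene, alkyl halide, amide, ester, ether, nitrile, sulfide.

7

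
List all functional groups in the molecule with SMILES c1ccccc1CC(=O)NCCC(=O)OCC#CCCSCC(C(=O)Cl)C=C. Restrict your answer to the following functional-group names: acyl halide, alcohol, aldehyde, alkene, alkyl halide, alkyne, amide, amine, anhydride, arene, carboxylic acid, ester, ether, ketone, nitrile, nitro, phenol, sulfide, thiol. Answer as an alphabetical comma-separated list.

acyl halide, alkene, alkyne, amide, arene, ester, sulfide

C6H5– phenyl ring → arene.
–C(=O)–N– linkage → amide (the N is not an amine).
–C(=O)–O–C with C on the carbonyl side → ester.
C≡C triple bond → alkyne.
C–S–C linkage → sulfide (thioether).
pendant –C(=O)X: carbonyl C bonded to C and halogen → acyl halide.
C=C double bond → alkene.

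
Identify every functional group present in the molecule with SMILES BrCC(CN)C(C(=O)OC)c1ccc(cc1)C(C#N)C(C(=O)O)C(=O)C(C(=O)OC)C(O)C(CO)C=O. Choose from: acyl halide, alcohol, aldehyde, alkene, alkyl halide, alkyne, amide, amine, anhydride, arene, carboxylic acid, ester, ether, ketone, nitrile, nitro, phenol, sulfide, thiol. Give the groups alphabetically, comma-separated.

alcohol, aldehyde, alkyl halide, amine, arene, carboxylic acid, ester, ketone, nitrile

halogen on an sp³ carbon → alkyl halide.
pendant –CH2NH2: N on sp³ C, no adjacent C=O → amine.
pendant –COOCH3: carbonyl C bonded to C and –OCH3 → ester.
para-disubstituted benzene ring → arene.
pendant –C≡N: nitrile.
pendant –COOH: carbonyl C bonded to C and –OH → carboxylic acid.
–C(=O)– with carbon on both sides → ketone.
pendant –COOCH3: carbonyl C bonded to C and –OCH3 → ester.
–OH on an sp³ carbon → alcohol (secondary).
pendant –CH2OH on an sp³ backbone C → alcohol.
terminal –CHO: carbonyl C bonded to H and C → aldehyde.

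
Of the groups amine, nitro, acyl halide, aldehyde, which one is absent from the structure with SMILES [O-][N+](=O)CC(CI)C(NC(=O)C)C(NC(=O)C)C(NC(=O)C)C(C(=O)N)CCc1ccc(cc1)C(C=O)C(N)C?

amine: present (CH(NH2) — –NH2 on an sp³ carbon with no adjacent C=O → amine).
aldehyde: present (CH(CHO) — pendant –CHO: carbonyl C bonded to C and H → aldehyde).
nitro: present (O2NCH2 — –NO2 on carbon → nitro group).
acyl halide: no segment matches this pattern.

acyl halide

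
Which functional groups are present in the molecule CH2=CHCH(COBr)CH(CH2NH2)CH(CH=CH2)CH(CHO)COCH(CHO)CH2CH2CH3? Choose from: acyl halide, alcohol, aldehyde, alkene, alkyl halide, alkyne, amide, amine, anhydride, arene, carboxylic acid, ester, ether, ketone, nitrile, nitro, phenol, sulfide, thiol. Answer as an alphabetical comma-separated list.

Working along the chain:
  CH2=CH: C=C double bond → alkene.
  CH(COBr): pendant –C(=O)X: carbonyl C bonded to C and halogen → acyl halide.
  CH(CH2NH2): pendant –CH2NH2: N on sp³ C, no adjacent C=O → amine.
  CH(CH=CH2): pendant –CH=CH2: C=C double bond → alkene.
  CH(CHO): pendant –CHO: carbonyl C bonded to C and H → aldehyde.
  CO: –C(=O)– with carbon on both sides → ketone.
  CH(CHO): pendant –CHO: carbonyl C bonded to C and H → aldehyde.

acyl halide, aldehyde, alkene, amine, ketone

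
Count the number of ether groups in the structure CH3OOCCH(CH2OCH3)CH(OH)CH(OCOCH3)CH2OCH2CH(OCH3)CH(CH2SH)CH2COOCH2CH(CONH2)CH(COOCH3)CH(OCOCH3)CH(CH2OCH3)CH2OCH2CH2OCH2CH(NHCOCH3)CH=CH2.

Working along the chain:
  CH3OOC: CH3O–C(=O)–: carbonyl C bonded to C and to –OCH3 → ester (not ketone + ether).
  CH(CH2OCH3): pendant –CH2OCH3: C–O–C linkage → ether.
  CH(OH): –OH on an sp³ carbon → alcohol (secondary).
  CH(OCOCH3): pendant –OC(=O)CH3: an acyloxy group → ester.
  CH2OCH2: C–O–C with sp³ carbons on both sides and no adjacent C=O → ether.
  CH(OCH3): pendant –OCH3: C–O–C with sp³ C, no adjacent C=O → ether.
  CH(CH2SH): pendant –CH2SH → thiol.
  CH2COOCH2: –C(=O)–O–C with C on the carbonyl side → ester.
  CH(CONH2): pendant –CONH2: carbonyl C bonded to C and N → amide.
  CH(COOCH3): pendant –COOCH3: carbonyl C bonded to C and –OCH3 → ester.
  CH(OCOCH3): pendant –OC(=O)CH3: an acyloxy group → ester.
  CH(CH2OCH3): pendant –CH2OCH3: C–O–C linkage → ether.
  CH2OCH2: C–O–C with sp³ carbons on both sides and no adjacent C=O → ether.
  CH2OCH2: C–O–C with sp³ carbons on both sides and no adjacent C=O → ether.
  CH(NHCOCH3): pendant –NHC(=O)CH3: N bonded to a carbonyl → amide (not amine).
  CH=CH2: C=C double bond → alkene.
Ether appears at: CH(CH2OCH3), CH2OCH2, CH(OCH3), CH(CH2OCH3), CH2OCH2, CH2OCH2 → 6.

6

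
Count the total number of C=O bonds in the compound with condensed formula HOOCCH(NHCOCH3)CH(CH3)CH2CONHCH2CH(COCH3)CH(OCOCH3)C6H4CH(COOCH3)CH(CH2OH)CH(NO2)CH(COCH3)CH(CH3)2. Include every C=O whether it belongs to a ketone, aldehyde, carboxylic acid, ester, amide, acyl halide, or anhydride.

7

HOOC: carboxylic acid, 1 C=O (running total 1).
CH(NHCOCH3): amide, 1 C=O (running total 2).
CH2CONHCH2: amide, 1 C=O (running total 3).
CH(COCH3): ketone, 1 C=O (running total 4).
CH(OCOCH3): ester, 1 C=O (running total 5).
CH(COOCH3): ester, 1 C=O (running total 6).
CH(COCH3): ketone, 1 C=O (running total 7).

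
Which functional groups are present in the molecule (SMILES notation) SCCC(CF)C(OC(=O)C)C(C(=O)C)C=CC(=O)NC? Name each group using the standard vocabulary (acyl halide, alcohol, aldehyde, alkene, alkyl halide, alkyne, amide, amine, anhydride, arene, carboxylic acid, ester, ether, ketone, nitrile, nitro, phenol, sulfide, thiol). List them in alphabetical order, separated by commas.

alkene, alkyl halide, amide, ester, ketone, thiol

Taking each segment in turn:
  HSCH2: –SH on an sp³ carbon → thiol.
  CH(CH2F): pendant –CH2X: halogen on sp³ carbon → alkyl halide.
  CH(OCOCH3): pendant –OC(=O)CH3: an acyloxy group → ester.
  CH(COCH3): pendant –COCH3: carbonyl C bonded to two carbons → ketone.
  CH=CH: C=C double bond → alkene.
  CONHCH3: –C(=O)NHCH3: carbonyl C bonded to C and to N → amide (the N is not an amine).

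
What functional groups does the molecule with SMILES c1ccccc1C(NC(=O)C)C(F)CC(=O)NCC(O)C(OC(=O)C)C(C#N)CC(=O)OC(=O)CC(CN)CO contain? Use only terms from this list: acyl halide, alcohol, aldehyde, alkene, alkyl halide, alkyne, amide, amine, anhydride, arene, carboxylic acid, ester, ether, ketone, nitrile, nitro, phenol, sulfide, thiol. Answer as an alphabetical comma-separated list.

Working along the chain:
  C6H5: C6H5– phenyl ring → arene.
  CH(NHCOCH3): pendant –NHC(=O)CH3: N bonded to a carbonyl → amide (not amine).
  CH(F): halogen on an sp³ carbon → alkyl halide.
  CH2CONHCH2: –C(=O)–N– linkage → amide (the N is not an amine).
  CH(OH): –OH on an sp³ carbon → alcohol (secondary).
  CH(OCOCH3): pendant –OC(=O)CH3: an acyloxy group → ester.
  CH(CN): pendant –C≡N: nitrile.
  CH2CO-O-COCH2: two acyl groups sharing one oxygen, –C(=O)–O–C(=O)– → anhydride.
  CH(CH2NH2): pendant –CH2NH2: N on sp³ C, no adjacent C=O → amine.
  CH2OH: –OH on an sp³ carbon → alcohol.

alcohol, alkyl halide, amide, amine, anhydride, arene, ester, nitrile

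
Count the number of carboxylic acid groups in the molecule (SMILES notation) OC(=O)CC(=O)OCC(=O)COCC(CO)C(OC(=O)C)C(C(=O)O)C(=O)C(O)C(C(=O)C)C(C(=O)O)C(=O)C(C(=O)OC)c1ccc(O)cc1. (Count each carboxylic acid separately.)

Working along the chain:
  HOOC: –COOH: carbonyl C bonded to –OH and C → carboxylic acid (the –OH is not a separate alcohol).
  CH2COOCH2: –C(=O)–O–C with C on the carbonyl side → ester.
  CO: –C(=O)– with carbon on both sides → ketone.
  CH2OCH2: C–O–C with sp³ carbons on both sides and no adjacent C=O → ether.
  CH(CH2OH): pendant –CH2OH on an sp³ backbone C → alcohol.
  CH(OCOCH3): pendant –OC(=O)CH3: an acyloxy group → ester.
  CH(COOH): pendant –COOH: carbonyl C bonded to C and –OH → carboxylic acid.
  CO: –C(=O)– with carbon on both sides → ketone.
  CH(OH): –OH on an sp³ carbon → alcohol (secondary).
  CH(COCH3): pendant –COCH3: carbonyl C bonded to two carbons → ketone.
  CH(COOH): pendant –COOH: carbonyl C bonded to C and –OH → carboxylic acid.
  CO: –C(=O)– with carbon on both sides → ketone.
  CH(COOCH3): pendant –COOCH3: carbonyl C bonded to C and –OCH3 → ester.
  C6H4OH: –OH attached directly to an aromatic ring → phenol (not alcohol); the ring itself is an arene.
Carboxylic acid appears at: HOOC, CH(COOH), CH(COOH) → 3.

3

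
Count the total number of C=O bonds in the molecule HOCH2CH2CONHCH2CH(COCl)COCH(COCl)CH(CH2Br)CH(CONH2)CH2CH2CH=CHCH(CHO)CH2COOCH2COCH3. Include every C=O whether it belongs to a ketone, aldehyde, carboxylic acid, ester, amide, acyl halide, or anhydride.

CH2CONHCH2: amide, 1 C=O (running total 1).
CH(COCl): acyl halide, 1 C=O (running total 2).
CO: ketone, 1 C=O (running total 3).
CH(COCl): acyl halide, 1 C=O (running total 4).
CH(CONH2): amide, 1 C=O (running total 5).
CH(CHO): aldehyde, 1 C=O (running total 6).
CH2COOCH2: ester, 1 C=O (running total 7).
CO: ketone, 1 C=O (running total 8).

8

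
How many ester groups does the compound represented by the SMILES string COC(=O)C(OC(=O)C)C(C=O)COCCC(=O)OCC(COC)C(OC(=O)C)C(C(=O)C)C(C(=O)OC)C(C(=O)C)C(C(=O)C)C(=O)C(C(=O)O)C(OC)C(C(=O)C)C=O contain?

CH3O–C(=O)–: carbonyl C bonded to C and to –OCH3 → ester (not ketone + ether).
pendant –OC(=O)CH3: an acyloxy group → ester.
pendant –CHO: carbonyl C bonded to C and H → aldehyde.
C–O–C with sp³ carbons on both sides and no adjacent C=O → ether.
–C(=O)–O–C with C on the carbonyl side → ester.
pendant –CH2OCH3: C–O–C linkage → ether.
pendant –OC(=O)CH3: an acyloxy group → ester.
pendant –COCH3: carbonyl C bonded to two carbons → ketone.
pendant –COOCH3: carbonyl C bonded to C and –OCH3 → ester.
pendant –COCH3: carbonyl C bonded to two carbons → ketone.
pendant –COCH3: carbonyl C bonded to two carbons → ketone.
–C(=O)– with carbon on both sides → ketone.
pendant –COOH: carbonyl C bonded to C and –OH → carboxylic acid.
pendant –OCH3: C–O–C with sp³ C, no adjacent C=O → ether.
pendant –COCH3: carbonyl C bonded to two carbons → ketone.
terminal –CHO: carbonyl C bonded to H and C → aldehyde.
Ester appears at: CH3OOC, CH(OCOCH3), CH2COOCH2, CH(OCOCH3), CH(COOCH3) → 5.

5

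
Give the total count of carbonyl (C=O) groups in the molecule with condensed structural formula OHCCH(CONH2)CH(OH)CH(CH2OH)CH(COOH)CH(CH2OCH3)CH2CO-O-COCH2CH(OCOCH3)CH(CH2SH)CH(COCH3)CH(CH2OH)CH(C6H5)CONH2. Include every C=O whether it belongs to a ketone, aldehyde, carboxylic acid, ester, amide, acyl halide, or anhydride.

OHC: aldehyde, 1 C=O (running total 1).
CH(CONH2): amide, 1 C=O (running total 2).
CH(COOH): carboxylic acid, 1 C=O (running total 3).
CH2CO-O-COCH2: anhydride, 2 C=O (running total 5).
CH(OCOCH3): ester, 1 C=O (running total 6).
CH(COCH3): ketone, 1 C=O (running total 7).
CONH2: amide, 1 C=O (running total 8).

8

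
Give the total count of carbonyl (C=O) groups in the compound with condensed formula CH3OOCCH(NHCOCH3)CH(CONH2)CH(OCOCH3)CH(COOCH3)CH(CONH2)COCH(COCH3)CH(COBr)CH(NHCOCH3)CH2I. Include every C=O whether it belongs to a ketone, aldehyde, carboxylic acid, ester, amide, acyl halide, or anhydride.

CH3OOC: ester, 1 C=O (running total 1).
CH(NHCOCH3): amide, 1 C=O (running total 2).
CH(CONH2): amide, 1 C=O (running total 3).
CH(OCOCH3): ester, 1 C=O (running total 4).
CH(COOCH3): ester, 1 C=O (running total 5).
CH(CONH2): amide, 1 C=O (running total 6).
CO: ketone, 1 C=O (running total 7).
CH(COCH3): ketone, 1 C=O (running total 8).
CH(COBr): acyl halide, 1 C=O (running total 9).
CH(NHCOCH3): amide, 1 C=O (running total 10).

10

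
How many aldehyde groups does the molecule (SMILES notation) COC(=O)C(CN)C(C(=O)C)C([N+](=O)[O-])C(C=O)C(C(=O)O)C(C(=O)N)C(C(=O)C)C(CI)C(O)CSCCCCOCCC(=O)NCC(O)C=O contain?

Reading the structure from left to right:
  CH3OOC: CH3O–C(=O)–: carbonyl C bonded to C and to –OCH3 → ester (not ketone + ether).
  CH(CH2NH2): pendant –CH2NH2: N on sp³ C, no adjacent C=O → amine.
  CH(COCH3): pendant –COCH3: carbonyl C bonded to two carbons → ketone.
  CH(NO2): –NO2 on an sp³ carbon → nitro (the N=O is not a carbonyl).
  CH(CHO): pendant –CHO: carbonyl C bonded to C and H → aldehyde.
  CH(COOH): pendant –COOH: carbonyl C bonded to C and –OH → carboxylic acid.
  CH(CONH2): pendant –CONH2: carbonyl C bonded to C and N → amide.
  CH(COCH3): pendant –COCH3: carbonyl C bonded to two carbons → ketone.
  CH(CH2I): pendant –CH2X: halogen on sp³ carbon → alkyl halide.
  CH(OH): –OH on an sp³ carbon → alcohol (secondary).
  CH2SCH2: C–S–C linkage → sulfide (thioether).
  CH2OCH2: C–O–C with sp³ carbons on both sides and no adjacent C=O → ether.
  CH2CONHCH2: –C(=O)–N– linkage → amide (the N is not an amine).
  CH(OH): –OH on an sp³ carbon → alcohol (secondary).
  CHO: terminal –CHO: carbonyl C bonded to H and C → aldehyde.
Aldehyde appears at: CH(CHO), CHO → 2.

2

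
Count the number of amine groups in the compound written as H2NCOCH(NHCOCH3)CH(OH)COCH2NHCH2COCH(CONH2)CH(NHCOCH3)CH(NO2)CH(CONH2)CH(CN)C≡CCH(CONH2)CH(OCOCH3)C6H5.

1

–C(=O)NH2: carbonyl C bonded to C and to N → amide (the N is not a separate amine).
pendant –NHC(=O)CH3: N bonded to a carbonyl → amide (not amine).
–OH on an sp³ carbon → alcohol (secondary).
–C(=O)– with carbon on both sides → ketone.
C–N–C with sp³ carbons and no adjacent C=O → amine (secondary).
–C(=O)– with carbon on both sides → ketone.
pendant –CONH2: carbonyl C bonded to C and N → amide.
pendant –NHC(=O)CH3: N bonded to a carbonyl → amide (not amine).
–NO2 on an sp³ carbon → nitro (the N=O is not a carbonyl).
pendant –CONH2: carbonyl C bonded to C and N → amide.
pendant –C≡N: nitrile.
C≡C triple bond → alkyne.
pendant –CONH2: carbonyl C bonded to C and N → amide.
pendant –OC(=O)CH3: an acyloxy group → ester.
–C6H5 phenyl ring → arene.
Amine appears at: CH2NHCH2 → 1.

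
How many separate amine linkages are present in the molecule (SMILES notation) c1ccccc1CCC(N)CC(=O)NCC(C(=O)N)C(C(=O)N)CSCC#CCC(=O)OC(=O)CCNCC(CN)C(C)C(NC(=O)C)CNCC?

4

Reading the structure from left to right:
  C6H5: C6H5– phenyl ring → arene.
  CH(NH2): –NH2 on an sp³ carbon with no adjacent C=O → amine.
  CH2CONHCH2: –C(=O)–N– linkage → amide (the N is not an amine).
  CH(CONH2): pendant –CONH2: carbonyl C bonded to C and N → amide.
  CH(CONH2): pendant –CONH2: carbonyl C bonded to C and N → amide.
  CH2SCH2: C–S–C linkage → sulfide (thioether).
  C≡C: C≡C triple bond → alkyne.
  CH2CO-O-COCH2: two acyl groups sharing one oxygen, –C(=O)–O–C(=O)– → anhydride.
  CH2NHCH2: C–N–C with sp³ carbons and no adjacent C=O → amine (secondary).
  CH(CH2NH2): pendant –CH2NH2: N on sp³ C, no adjacent C=O → amine.
  CH(NHCOCH3): pendant –NHC(=O)CH3: N bonded to a carbonyl → amide (not amine).
  CH2NHCH2: C–N–C with sp³ carbons and no adjacent C=O → amine (secondary).
Amine appears at: CH(NH2), CH2NHCH2, CH(CH2NH2), CH2NHCH2 → 4.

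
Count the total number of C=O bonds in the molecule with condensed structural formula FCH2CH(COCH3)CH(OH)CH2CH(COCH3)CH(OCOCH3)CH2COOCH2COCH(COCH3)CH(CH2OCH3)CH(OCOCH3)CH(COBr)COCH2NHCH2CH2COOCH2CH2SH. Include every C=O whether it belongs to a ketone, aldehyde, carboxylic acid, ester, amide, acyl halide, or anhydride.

10

CH(COCH3): ketone, 1 C=O (running total 1).
CH(COCH3): ketone, 1 C=O (running total 2).
CH(OCOCH3): ester, 1 C=O (running total 3).
CH2COOCH2: ester, 1 C=O (running total 4).
CO: ketone, 1 C=O (running total 5).
CH(COCH3): ketone, 1 C=O (running total 6).
CH(OCOCH3): ester, 1 C=O (running total 7).
CH(COBr): acyl halide, 1 C=O (running total 8).
CO: ketone, 1 C=O (running total 9).
CH2COOCH2: ester, 1 C=O (running total 10).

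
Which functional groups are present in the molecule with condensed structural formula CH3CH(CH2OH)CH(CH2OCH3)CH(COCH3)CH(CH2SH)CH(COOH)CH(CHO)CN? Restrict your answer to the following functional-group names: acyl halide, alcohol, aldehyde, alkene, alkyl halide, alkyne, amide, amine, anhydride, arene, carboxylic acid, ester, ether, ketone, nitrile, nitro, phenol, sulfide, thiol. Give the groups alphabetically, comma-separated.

alcohol, aldehyde, carboxylic acid, ether, ketone, nitrile, thiol

pendant –CH2OH on an sp³ backbone C → alcohol.
pendant –CH2OCH3: C–O–C linkage → ether.
pendant –COCH3: carbonyl C bonded to two carbons → ketone.
pendant –CH2SH → thiol.
pendant –COOH: carbonyl C bonded to C and –OH → carboxylic acid.
pendant –CHO: carbonyl C bonded to C and H → aldehyde.
–C≡N: carbon triple-bonded to nitrogen → nitrile.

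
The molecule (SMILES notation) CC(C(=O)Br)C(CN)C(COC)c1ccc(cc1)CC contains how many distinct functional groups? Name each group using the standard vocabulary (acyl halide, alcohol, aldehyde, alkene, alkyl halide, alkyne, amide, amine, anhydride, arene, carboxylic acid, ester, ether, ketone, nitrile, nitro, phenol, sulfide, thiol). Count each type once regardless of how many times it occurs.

4

Working along the chain:
  CH(COBr): pendant –C(=O)X: carbonyl C bonded to C and halogen → acyl halide.
  CH(CH2NH2): pendant –CH2NH2: N on sp³ C, no adjacent C=O → amine.
  CH(CH2OCH3): pendant –CH2OCH3: C–O–C linkage → ether.
  C6H4: para-disubstituted benzene ring → arene.
Distinct types present: acyl halide, amine, arene, ether.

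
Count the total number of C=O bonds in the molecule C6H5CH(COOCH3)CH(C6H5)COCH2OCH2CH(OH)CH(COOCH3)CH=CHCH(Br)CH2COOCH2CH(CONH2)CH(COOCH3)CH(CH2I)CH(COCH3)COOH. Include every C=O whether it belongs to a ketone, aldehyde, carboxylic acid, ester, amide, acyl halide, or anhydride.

8

CH(COOCH3): ester, 1 C=O (running total 1).
CO: ketone, 1 C=O (running total 2).
CH(COOCH3): ester, 1 C=O (running total 3).
CH2COOCH2: ester, 1 C=O (running total 4).
CH(CONH2): amide, 1 C=O (running total 5).
CH(COOCH3): ester, 1 C=O (running total 6).
CH(COCH3): ketone, 1 C=O (running total 7).
COOH: carboxylic acid, 1 C=O (running total 8).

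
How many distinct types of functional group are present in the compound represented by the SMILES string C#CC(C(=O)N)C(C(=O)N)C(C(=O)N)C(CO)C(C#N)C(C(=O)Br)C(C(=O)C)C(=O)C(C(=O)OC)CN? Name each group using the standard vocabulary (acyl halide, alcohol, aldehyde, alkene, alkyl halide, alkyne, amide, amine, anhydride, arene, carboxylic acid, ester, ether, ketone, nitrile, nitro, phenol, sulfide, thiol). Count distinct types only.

Taking each segment in turn:
  HC≡C: C≡C triple bond → alkyne.
  CH(CONH2): pendant –CONH2: carbonyl C bonded to C and N → amide.
  CH(CONH2): pendant –CONH2: carbonyl C bonded to C and N → amide.
  CH(CONH2): pendant –CONH2: carbonyl C bonded to C and N → amide.
  CH(CH2OH): pendant –CH2OH on an sp³ backbone C → alcohol.
  CH(CN): pendant –C≡N: nitrile.
  CH(COBr): pendant –C(=O)X: carbonyl C bonded to C and halogen → acyl halide.
  CH(COCH3): pendant –COCH3: carbonyl C bonded to two carbons → ketone.
  CO: –C(=O)– with carbon on both sides → ketone.
  CH(COOCH3): pendant –COOCH3: carbonyl C bonded to C and –OCH3 → ester.
  CH2NH2: –NH2 on an sp³ carbon with no adjacent C=O → amine.
Distinct types present: acyl halide, alcohol, alkyne, amide, amine, ester, ketone, nitrile.

8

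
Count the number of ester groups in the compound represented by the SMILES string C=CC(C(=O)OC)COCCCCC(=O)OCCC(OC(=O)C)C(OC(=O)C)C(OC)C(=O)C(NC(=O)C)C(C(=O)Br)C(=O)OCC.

Reading the structure from left to right:
  CH2=CH: C=C double bond → alkene.
  CH(COOCH3): pendant –COOCH3: carbonyl C bonded to C and –OCH3 → ester.
  CH2OCH2: C–O–C with sp³ carbons on both sides and no adjacent C=O → ether.
  CH2COOCH2: –C(=O)–O–C with C on the carbonyl side → ester.
  CH(OCOCH3): pendant –OC(=O)CH3: an acyloxy group → ester.
  CH(OCOCH3): pendant –OC(=O)CH3: an acyloxy group → ester.
  CH(OCH3): pendant –OCH3: C–O–C with sp³ C, no adjacent C=O → ether.
  CO: –C(=O)– with carbon on both sides → ketone.
  CH(NHCOCH3): pendant –NHC(=O)CH3: N bonded to a carbonyl → amide (not amine).
  CH(COBr): pendant –C(=O)X: carbonyl C bonded to C and halogen → acyl halide.
  COOCH2CH3: –C(=O)OCH2CH3: carbonyl C bonded to C and to –OEt → ester.
Ester appears at: CH(COOCH3), CH2COOCH2, CH(OCOCH3), CH(OCOCH3), COOCH2CH3 → 5.

5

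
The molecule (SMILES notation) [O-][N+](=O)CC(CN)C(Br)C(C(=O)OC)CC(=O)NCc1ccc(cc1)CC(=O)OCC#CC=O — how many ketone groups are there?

Working along the chain:
  O2NCH2: –NO2 on carbon → nitro group.
  CH(CH2NH2): pendant –CH2NH2: N on sp³ C, no adjacent C=O → amine.
  CH(Br): halogen on an sp³ carbon → alkyl halide.
  CH(COOCH3): pendant –COOCH3: carbonyl C bonded to C and –OCH3 → ester.
  CH2CONHCH2: –C(=O)–N– linkage → amide (the N is not an amine).
  C6H4: para-disubstituted benzene ring → arene.
  CH2COOCH2: –C(=O)–O–C with C on the carbonyl side → ester.
  C≡C: C≡C triple bond → alkyne.
  CHO: terminal –CHO: carbonyl C bonded to H and C → aldehyde.
No segment is a ketone: CH(COOCH3) is ester, not ketone; CH2CONHCH2 is amide, not ketone; CH2COOCH2 is ester, not ketone. → 0.

0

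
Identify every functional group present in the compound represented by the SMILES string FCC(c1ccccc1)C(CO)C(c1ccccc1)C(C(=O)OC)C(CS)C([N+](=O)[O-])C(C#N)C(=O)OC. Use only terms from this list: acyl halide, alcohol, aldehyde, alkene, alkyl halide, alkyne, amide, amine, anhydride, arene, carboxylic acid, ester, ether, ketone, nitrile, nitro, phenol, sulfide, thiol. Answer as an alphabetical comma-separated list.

alcohol, alkyl halide, arene, ester, nitrile, nitro, thiol

halogen on an sp³ carbon → alkyl halide.
pendant –C6H5: benzene ring → arene.
pendant –CH2OH on an sp³ backbone C → alcohol.
pendant –C6H5: benzene ring → arene.
pendant –COOCH3: carbonyl C bonded to C and –OCH3 → ester.
pendant –CH2SH → thiol.
–NO2 on an sp³ carbon → nitro (the N=O is not a carbonyl).
pendant –C≡N: nitrile.
–C(=O)OCH3: carbonyl C bonded to C and to –OCH3 → ester (not ketone + ether).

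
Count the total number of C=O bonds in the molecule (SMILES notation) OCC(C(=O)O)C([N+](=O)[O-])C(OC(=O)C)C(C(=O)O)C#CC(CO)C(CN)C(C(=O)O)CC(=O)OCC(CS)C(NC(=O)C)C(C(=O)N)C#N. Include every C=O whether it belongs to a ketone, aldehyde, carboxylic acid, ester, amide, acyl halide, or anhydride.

CH(COOH): carboxylic acid, 1 C=O (running total 1).
CH(OCOCH3): ester, 1 C=O (running total 2).
CH(COOH): carboxylic acid, 1 C=O (running total 3).
CH(COOH): carboxylic acid, 1 C=O (running total 4).
CH2COOCH2: ester, 1 C=O (running total 5).
CH(NHCOCH3): amide, 1 C=O (running total 6).
CH(CONH2): amide, 1 C=O (running total 7).

7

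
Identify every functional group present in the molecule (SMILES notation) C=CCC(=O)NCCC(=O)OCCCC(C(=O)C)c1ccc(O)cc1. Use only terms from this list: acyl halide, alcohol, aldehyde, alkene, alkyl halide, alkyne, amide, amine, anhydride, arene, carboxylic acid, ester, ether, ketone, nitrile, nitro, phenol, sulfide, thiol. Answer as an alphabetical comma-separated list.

alkene, amide, arene, ester, ketone, phenol

C=C double bond → alkene.
–C(=O)–N– linkage → amide (the N is not an amine).
–C(=O)–O–C with C on the carbonyl side → ester.
pendant –COCH3: carbonyl C bonded to two carbons → ketone.
–OH attached directly to an aromatic ring → phenol (not alcohol); the ring itself is an arene.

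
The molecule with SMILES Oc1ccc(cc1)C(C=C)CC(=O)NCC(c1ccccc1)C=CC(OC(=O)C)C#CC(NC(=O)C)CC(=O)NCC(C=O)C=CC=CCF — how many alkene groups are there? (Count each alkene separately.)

Taking each segment in turn:
  HOC6H4: –OH attached directly to an aromatic ring → phenol (not alcohol); the ring itself is an arene.
  CH(CH=CH2): pendant –CH=CH2: C=C double bond → alkene.
  CH2CONHCH2: –C(=O)–N– linkage → amide (the N is not an amine).
  CH(C6H5): pendant –C6H5: benzene ring → arene.
  CH=CH: C=C double bond → alkene.
  CH(OCOCH3): pendant –OC(=O)CH3: an acyloxy group → ester.
  C≡C: C≡C triple bond → alkyne.
  CH(NHCOCH3): pendant –NHC(=O)CH3: N bonded to a carbonyl → amide (not amine).
  CH2CONHCH2: –C(=O)–N– linkage → amide (the N is not an amine).
  CH(CHO): pendant –CHO: carbonyl C bonded to C and H → aldehyde.
  CH=CH: C=C double bond → alkene.
  CH=CH: C=C double bond → alkene.
  CH2F: halogen on an sp³ carbon → alkyl halide.
Alkene appears at: CH(CH=CH2), CH=CH, CH=CH, CH=CH → 4.

4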